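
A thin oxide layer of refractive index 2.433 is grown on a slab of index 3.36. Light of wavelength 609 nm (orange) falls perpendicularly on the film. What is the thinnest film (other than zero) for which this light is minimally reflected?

62.6 nm

At the upper boundary (n = 1.0 to n = 2.433) the reflected ray undergoes a half-wave phase shift.
Bottom surface (2.433 → 3.36): reflection off a higher-index medium gives a half-wave phase shift.
The two reflections carry the same phase change, so no net offset.
With no net inversion, destructive interference in reflection requires 2 n t = (m + ½) λ.
Minimum at m = 0: t = λ / (4 n) = 609 / (4 × 2.433) = 62.6 nm.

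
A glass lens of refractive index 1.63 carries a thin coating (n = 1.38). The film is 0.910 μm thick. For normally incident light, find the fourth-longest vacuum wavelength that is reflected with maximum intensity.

628 nm

Ray reflecting at the top interface goes from n = 1.0 toward n = 1.38: a half-wave phase shift.
At the lower boundary (n = 1.38 to n = 1.63) the reflected ray undergoes a half-wave phase shift.
Net: no relative phase inversion (both shifts match).
So the condition for constructive reflection is 2 n t = m λ.
λ = 2 n t / m. The fourth-longest wavelength is m = 4: λ = 2 × 1.38 × 910 / 4.00 = 628 nm.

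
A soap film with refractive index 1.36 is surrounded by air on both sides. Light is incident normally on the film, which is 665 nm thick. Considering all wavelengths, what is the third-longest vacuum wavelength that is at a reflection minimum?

At the upper boundary (n = 1.0 to n = 1.36) the reflected ray undergoes a half-wave phase shift.
At the lower boundary (n = 1.36 to n = 1.0) the reflected ray undergoes no phase shift.
Exactly one π shift → a net half-wave offset.
So the condition for destructive reflection is 2 n t = m λ.
λ = 2 n t / m. The third-longest wavelength is m = 3: λ = 2 × 1.36 × 665 / 3.00 = 603 nm.

603 nm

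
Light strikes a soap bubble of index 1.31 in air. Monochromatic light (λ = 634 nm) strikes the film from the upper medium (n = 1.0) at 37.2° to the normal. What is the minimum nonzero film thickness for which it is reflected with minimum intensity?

273 nm

Top surface (1.0 → 1.31): reflection off a higher-index medium gives a half-wave phase shift.
At the lower boundary (n = 1.31 to n = 1.0) the reflected ray undergoes no phase shift.
Net: one phase inversion between the two reflected rays.
For minimum reflection here: 2 n t cos θ_r = m λ.
Snell's law: 1.0 sin 37.2° = 1.31 sin θ_r → sin θ_r = 0.462, cos θ_r = 0.887.
Minimum nonzero at m = 1: t = λ / (2 n cos θ_r) = 634 / (2 × 1.31 × 0.887) = 273 nm.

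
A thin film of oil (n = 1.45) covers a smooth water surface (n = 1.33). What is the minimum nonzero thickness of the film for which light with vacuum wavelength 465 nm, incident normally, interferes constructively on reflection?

Top surface (1.0 → 1.45): reflection off a higher-index medium gives a half-wave phase shift.
Bottom surface (1.45 → 1.33): reflection off a lower-index medium gives no phase shift.
The two reflections differ by half a wavelength.
For maximum reflection here: 2 n t = (m + ½) λ.
Minimum at m = 0: t = λ / (4 n) = 465 / (4 × 1.45) = 80.2 nm.

80.2 nm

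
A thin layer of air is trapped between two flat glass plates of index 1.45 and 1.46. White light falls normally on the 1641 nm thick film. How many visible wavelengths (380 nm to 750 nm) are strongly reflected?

At the upper boundary (n = 1.45 to n = 1.0) the reflected ray undergoes no phase shift.
Ray reflecting at the bottom interface goes from n = 1.0 toward n = 1.46: a half-wave phase shift.
Net: one phase inversion between the two reflected rays.
For bright reflection here: 2 n t = (m + ½) λ.
λ = 2 n t / (m + ½) = 3282 / (m + ½) nm.
m=3: 938 nm (IR); m=4: 729 nm (visible); m=5: 597 nm (visible); m=6: 505 nm (visible); m=7: 438 nm (visible); m=8: 386 nm (visible); m=9: 345 nm (UV).

5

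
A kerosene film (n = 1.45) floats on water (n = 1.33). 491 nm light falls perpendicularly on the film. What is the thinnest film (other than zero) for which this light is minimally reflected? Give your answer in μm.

Ray reflecting at the top interface goes from n = 1.0 toward n = 1.45: a half-wave phase shift.
At the lower boundary (n = 1.45 to n = 1.33) the reflected ray undergoes no phase shift.
Net: one phase inversion between the two reflected rays.
For dark reflection here: 2 n t = m λ.
Minimum nonzero at m = 1: t = λ / (2 n) = 491 / (2 × 1.45) = 169 nm.

0.169 μm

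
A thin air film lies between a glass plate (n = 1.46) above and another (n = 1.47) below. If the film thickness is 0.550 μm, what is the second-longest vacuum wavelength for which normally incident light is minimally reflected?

Ray reflecting at the top interface goes from n = 1.46 toward n = 1.0: no phase shift.
At the lower boundary (n = 1.0 to n = 1.47) the reflected ray undergoes a half-wave phase shift.
Net: one phase inversion between the two reflected rays.
For dark reflection here: 2 n t = m λ.
λ = 2 n t / m. The second-longest wavelength is m = 2: λ = 2 × 1.0 × 550 / 2.00 = 550 nm.

550 nm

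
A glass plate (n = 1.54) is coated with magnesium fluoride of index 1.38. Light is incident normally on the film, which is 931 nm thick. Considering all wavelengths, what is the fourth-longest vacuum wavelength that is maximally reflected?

Ray reflecting at the top interface goes from n = 1.0 toward n = 1.38: a half-wave phase shift.
Ray reflecting at the bottom interface goes from n = 1.38 toward n = 1.54: a half-wave phase shift.
Net: no relative phase inversion (both shifts match).
So the condition for constructive reflection is 2 n t = m λ.
λ = 2 n t / m. The fourth-longest wavelength is m = 4: λ = 2 × 1.38 × 931 / 4.00 = 642 nm.

642 nm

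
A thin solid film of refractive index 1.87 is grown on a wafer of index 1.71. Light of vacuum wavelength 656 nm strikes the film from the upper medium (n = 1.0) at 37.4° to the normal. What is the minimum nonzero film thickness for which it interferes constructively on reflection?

92.7 nm

At the upper boundary (n = 1.0 to n = 1.87) the reflected ray undergoes a half-wave phase shift.
At the lower boundary (n = 1.87 to n = 1.71) the reflected ray undergoes no phase shift.
Exactly one π shift → a net half-wave offset.
With one net inversion, constructive interference in reflection requires 2 n t cos θ_r = (m + ½) λ.
Snell's law: 1.0 sin 37.4° = 1.87 sin θ_r → sin θ_r = 0.325, cos θ_r = 0.946.
Minimum at m = 0: t = λ / (4 n cos θ_r) = 656 / (4 × 1.87 × 0.946) = 92.7 nm.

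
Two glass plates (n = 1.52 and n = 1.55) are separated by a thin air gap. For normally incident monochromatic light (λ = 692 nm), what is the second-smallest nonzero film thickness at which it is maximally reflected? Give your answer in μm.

0.519 μm

Top surface (1.52 → 1.0): reflection off a lower-index medium gives no phase shift.
At the lower boundary (n = 1.0 to n = 1.55) the reflected ray undergoes a half-wave phase shift.
Net: one phase inversion between the two reflected rays.
So the condition for constructive reflection is 2 n t = (m + ½) λ.
The second-smallest nonzero thickness corresponds to m = 1: t = (m + ½) λ / (2 n) = 1.50 × 692 / (2 × 1.0) = 519 nm.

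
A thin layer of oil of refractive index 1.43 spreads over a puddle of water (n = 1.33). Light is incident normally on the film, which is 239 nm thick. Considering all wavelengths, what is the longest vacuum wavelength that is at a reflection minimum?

At the upper boundary (n = 1.0 to n = 1.43) the reflected ray undergoes a half-wave phase shift.
Bottom surface (1.43 → 1.33): reflection off a lower-index medium gives no phase shift.
The two reflections differ by half a wavelength.
For dark reflection here: 2 n t = m λ.
λ = 2 n t / m. The longest wavelength is m = 1: λ = 2 × 1.43 × 239 / 1.00 = 684 nm.

684 nm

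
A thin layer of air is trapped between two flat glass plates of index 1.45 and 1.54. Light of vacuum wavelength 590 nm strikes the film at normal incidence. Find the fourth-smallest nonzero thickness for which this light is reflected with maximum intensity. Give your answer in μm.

1.03 μm

At the upper boundary (n = 1.45 to n = 1.0) the reflected ray undergoes no phase shift.
Ray reflecting at the bottom interface goes from n = 1.0 toward n = 1.54: a half-wave phase shift.
The two reflections differ by half a wavelength.
With one net inversion, constructive interference in reflection requires 2 n t = (m + ½) λ.
The fourth-smallest nonzero thickness corresponds to m = 3: t = (m + ½) λ / (2 n) = 3.50 × 590 / (2 × 1.0) = 1033 nm.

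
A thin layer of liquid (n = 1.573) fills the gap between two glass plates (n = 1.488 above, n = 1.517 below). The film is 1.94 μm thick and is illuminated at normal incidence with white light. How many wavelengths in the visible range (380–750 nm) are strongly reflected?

At the upper boundary (n = 1.488 to n = 1.573) the reflected ray undergoes a half-wave phase shift.
At the lower boundary (n = 1.573 to n = 1.517) the reflected ray undergoes no phase shift.
Exactly one π shift → a net half-wave offset.
With one net inversion, constructive interference in reflection requires 2 n t = (m + ½) λ.
λ = 2 n t / (m + ½) = 6103 / (m + ½) nm.
m=7: 814 nm (IR); m=8: 718 nm (visible); m=9: 642 nm (visible); m=10: 581 nm (visible); m=11: 531 nm (visible); m=12: 488 nm (visible); m=13: 452 nm (visible); m=14: 421 nm (visible); m=15: 394 nm (visible); m=16: 370 nm (UV).

8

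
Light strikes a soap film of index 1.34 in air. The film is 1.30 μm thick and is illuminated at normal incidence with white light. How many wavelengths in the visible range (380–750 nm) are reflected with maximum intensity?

4

At the upper boundary (n = 1.0 to n = 1.34) the reflected ray undergoes a half-wave phase shift.
Ray reflecting at the bottom interface goes from n = 1.34 toward n = 1.0: no phase shift.
Exactly one π shift → a net half-wave offset.
With one net inversion, constructive interference in reflection requires 2 n t = (m + ½) λ.
λ = 2 n t / (m + ½) = 3484 / (m + ½) nm.
m=4: 774 nm (IR); m=5: 633 nm (visible); m=6: 536 nm (visible); m=7: 465 nm (visible); m=8: 410 nm (visible); m=9: 367 nm (UV).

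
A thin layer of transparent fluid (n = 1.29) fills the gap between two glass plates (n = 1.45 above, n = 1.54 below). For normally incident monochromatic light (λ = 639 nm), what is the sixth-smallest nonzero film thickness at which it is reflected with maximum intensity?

Top surface (1.45 → 1.29): reflection off a lower-index medium gives no phase shift.
Ray reflecting at the bottom interface goes from n = 1.29 toward n = 1.54: a half-wave phase shift.
Net: one phase inversion between the two reflected rays.
With one net inversion, constructive interference in reflection requires 2 n t = (m + ½) λ.
The sixth-smallest nonzero thickness corresponds to m = 5: t = (m + ½) λ / (2 n) = 5.50 × 639 / (2 × 1.29) = 1362 nm.

1362 nm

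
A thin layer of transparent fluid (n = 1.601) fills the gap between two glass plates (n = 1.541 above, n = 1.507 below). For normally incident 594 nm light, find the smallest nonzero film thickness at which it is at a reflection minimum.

At the upper boundary (n = 1.541 to n = 1.601) the reflected ray undergoes a half-wave phase shift.
Bottom surface (1.601 → 1.507): reflection off a lower-index medium gives no phase shift.
The two reflections differ by half a wavelength.
With one net inversion, destructive interference in reflection requires 2 n t = m λ.
Minimum nonzero at m = 1: t = λ / (2 n) = 594 / (2 × 1.601) = 186 nm.

186 nm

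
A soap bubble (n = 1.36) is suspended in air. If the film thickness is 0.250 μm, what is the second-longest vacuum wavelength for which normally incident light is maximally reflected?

453 nm

Ray reflecting at the top interface goes from n = 1.0 toward n = 1.36: a half-wave phase shift.
Bottom surface (1.36 → 1.0): reflection off a lower-index medium gives no phase shift.
Exactly one π shift → a net half-wave offset.
For bright reflection here: 2 n t = (m + ½) λ.
λ = 2 n t / (m + ½). The second-longest wavelength is m = 1: λ = 2 × 1.36 × 250 / 1.50 = 453 nm.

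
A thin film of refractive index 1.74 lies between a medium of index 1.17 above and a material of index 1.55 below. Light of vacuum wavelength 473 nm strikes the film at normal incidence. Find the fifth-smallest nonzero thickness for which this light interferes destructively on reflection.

Top surface (1.17 → 1.74): reflection off a higher-index medium gives a half-wave phase shift.
Bottom surface (1.74 → 1.55): reflection off a lower-index medium gives no phase shift.
The two reflections differ by half a wavelength.
So the condition for destructive reflection is 2 n t = m λ.
The fifth-smallest nonzero thickness corresponds to m = 5: t = m λ / (2 n) = 5.00 × 473 / (2 × 1.74) = 680 nm.

680 nm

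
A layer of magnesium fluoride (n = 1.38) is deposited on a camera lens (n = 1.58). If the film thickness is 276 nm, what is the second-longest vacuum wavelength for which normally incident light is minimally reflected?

508 nm

Top surface (1.0 → 1.38): reflection off a higher-index medium gives a half-wave phase shift.
Bottom surface (1.38 → 1.58): reflection off a higher-index medium gives a half-wave phase shift.
The two reflections carry the same phase change, so no net offset.
So the condition for destructive reflection is 2 n t = (m + ½) λ.
λ = 2 n t / (m + ½). The second-longest wavelength is m = 1: λ = 2 × 1.38 × 276 / 1.50 = 508 nm.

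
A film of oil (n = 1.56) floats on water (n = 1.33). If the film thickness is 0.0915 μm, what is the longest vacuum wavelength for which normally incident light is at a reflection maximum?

571 nm

Top surface (1.0 → 1.56): reflection off a higher-index medium gives a half-wave phase shift.
Ray reflecting at the bottom interface goes from n = 1.56 toward n = 1.33: no phase shift.
Exactly one π shift → a net half-wave offset.
For bright reflection here: 2 n t = (m + ½) λ.
λ = 2 n t / (m + ½). The longest wavelength is m = 0: λ = 2 × 1.56 × 91.5 / 0.500 = 571 nm.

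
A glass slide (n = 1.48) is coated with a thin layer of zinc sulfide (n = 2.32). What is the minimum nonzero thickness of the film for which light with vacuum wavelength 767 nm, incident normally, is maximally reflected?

Ray reflecting at the top interface goes from n = 1.0 toward n = 2.32: a half-wave phase shift.
Bottom surface (2.32 → 1.48): reflection off a lower-index medium gives no phase shift.
The two reflections differ by half a wavelength.
So the condition for constructive reflection is 2 n t = (m + ½) λ.
Minimum at m = 0: t = λ / (4 n) = 767 / (4 × 2.32) = 82.7 nm.

82.7 nm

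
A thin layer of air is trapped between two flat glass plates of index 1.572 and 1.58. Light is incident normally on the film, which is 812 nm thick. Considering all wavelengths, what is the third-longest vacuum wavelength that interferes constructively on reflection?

Ray reflecting at the top interface goes from n = 1.572 toward n = 1.0: no phase shift.
Ray reflecting at the bottom interface goes from n = 1.0 toward n = 1.58: a half-wave phase shift.
Exactly one π shift → a net half-wave offset.
So the condition for constructive reflection is 2 n t = (m + ½) λ.
λ = 2 n t / (m + ½). The third-longest wavelength is m = 2: λ = 2 × 1.0 × 812 / 2.50 = 650 nm.

650 nm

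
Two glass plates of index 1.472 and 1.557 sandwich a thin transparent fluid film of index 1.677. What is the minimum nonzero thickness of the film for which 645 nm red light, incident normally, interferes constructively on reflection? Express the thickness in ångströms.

962 Å

Ray reflecting at the top interface goes from n = 1.472 toward n = 1.677: a half-wave phase shift.
Ray reflecting at the bottom interface goes from n = 1.677 toward n = 1.557: no phase shift.
The two reflections differ by half a wavelength.
So the condition for constructive reflection is 2 n t = (m + ½) λ.
Minimum at m = 0: t = λ / (4 n) = 645 / (4 × 1.677) = 96.2 nm.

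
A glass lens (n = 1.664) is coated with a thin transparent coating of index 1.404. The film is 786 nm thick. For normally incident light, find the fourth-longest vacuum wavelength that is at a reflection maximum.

At the upper boundary (n = 1.0 to n = 1.404) the reflected ray undergoes a half-wave phase shift.
Bottom surface (1.404 → 1.664): reflection off a higher-index medium gives a half-wave phase shift.
The two reflections carry the same phase change, so no net offset.
So the condition for constructive reflection is 2 n t = m λ.
λ = 2 n t / m. The fourth-longest wavelength is m = 4: λ = 2 × 1.404 × 786 / 4.00 = 552 nm.

552 nm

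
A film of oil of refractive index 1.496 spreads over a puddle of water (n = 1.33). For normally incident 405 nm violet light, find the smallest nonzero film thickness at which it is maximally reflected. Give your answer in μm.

Ray reflecting at the top interface goes from n = 1.0 toward n = 1.496: a half-wave phase shift.
Ray reflecting at the bottom interface goes from n = 1.496 toward n = 1.33: no phase shift.
Net: one phase inversion between the two reflected rays.
With one net inversion, constructive interference in reflection requires 2 n t = (m + ½) λ.
Minimum at m = 0: t = λ / (4 n) = 405 / (4 × 1.496) = 67.7 nm.

0.0677 μm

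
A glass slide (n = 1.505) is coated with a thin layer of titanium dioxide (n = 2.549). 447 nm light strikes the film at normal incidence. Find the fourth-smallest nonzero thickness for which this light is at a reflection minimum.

Top surface (1.0 → 2.549): reflection off a higher-index medium gives a half-wave phase shift.
Ray reflecting at the bottom interface goes from n = 2.549 toward n = 1.505: no phase shift.
The two reflections differ by half a wavelength.
So the condition for destructive reflection is 2 n t = m λ.
The fourth-smallest nonzero thickness corresponds to m = 4: t = m λ / (2 n) = 4.00 × 447 / (2 × 2.549) = 351 nm.

351 nm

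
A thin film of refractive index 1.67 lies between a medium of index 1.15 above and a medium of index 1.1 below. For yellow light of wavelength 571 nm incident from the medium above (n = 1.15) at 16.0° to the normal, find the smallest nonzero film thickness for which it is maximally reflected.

87.1 nm

Ray reflecting at the top interface goes from n = 1.15 toward n = 1.67: a half-wave phase shift.
Ray reflecting at the bottom interface goes from n = 1.67 toward n = 1.1: no phase shift.
The two reflections differ by half a wavelength.
So the condition for constructive reflection is 2 n t cos θ_r = (m + ½) λ.
Snell's law: 1.15 sin 16.0° = 1.67 sin θ_r → sin θ_r = 0.190, cos θ_r = 0.982.
Minimum at m = 0: t = λ / (4 n cos θ_r) = 571 / (4 × 1.67 × 0.982) = 87.1 nm.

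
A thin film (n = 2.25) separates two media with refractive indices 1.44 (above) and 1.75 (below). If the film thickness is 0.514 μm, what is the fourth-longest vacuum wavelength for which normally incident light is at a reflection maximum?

661 nm

Ray reflecting at the top interface goes from n = 1.44 toward n = 2.25: a half-wave phase shift.
Ray reflecting at the bottom interface goes from n = 2.25 toward n = 1.75: no phase shift.
Net: one phase inversion between the two reflected rays.
So the condition for constructive reflection is 2 n t = (m + ½) λ.
λ = 2 n t / (m + ½). The fourth-longest wavelength is m = 3: λ = 2 × 2.25 × 514 / 3.50 = 661 nm.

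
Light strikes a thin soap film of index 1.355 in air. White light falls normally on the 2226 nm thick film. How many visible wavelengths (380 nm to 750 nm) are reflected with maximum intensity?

Ray reflecting at the top interface goes from n = 1.0 toward n = 1.355: a half-wave phase shift.
Bottom surface (1.355 → 1.0): reflection off a lower-index medium gives no phase shift.
Net: one phase inversion between the two reflected rays.
With one net inversion, constructive interference in reflection requires 2 n t = (m + ½) λ.
λ = 2 n t / (m + ½) = 6032 / (m + ½) nm.
m=7: 804 nm (IR); m=8: 710 nm (visible); m=9: 635 nm (visible); m=10: 575 nm (visible); m=11: 525 nm (visible); m=12: 483 nm (visible); m=13: 447 nm (visible); m=14: 416 nm (visible); m=15: 389 nm (visible); m=16: 366 nm (UV).

8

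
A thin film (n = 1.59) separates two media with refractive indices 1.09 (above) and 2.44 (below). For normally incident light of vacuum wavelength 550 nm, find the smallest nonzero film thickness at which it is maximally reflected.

Ray reflecting at the top interface goes from n = 1.09 toward n = 1.59: a half-wave phase shift.
Bottom surface (1.59 → 2.44): reflection off a higher-index medium gives a half-wave phase shift.
The two reflections carry the same phase change, so no net offset.
With no net inversion, constructive interference in reflection requires 2 n t = m λ.
Minimum nonzero at m = 1: t = λ / (2 n) = 550 / (2 × 1.59) = 173 nm.

173 nm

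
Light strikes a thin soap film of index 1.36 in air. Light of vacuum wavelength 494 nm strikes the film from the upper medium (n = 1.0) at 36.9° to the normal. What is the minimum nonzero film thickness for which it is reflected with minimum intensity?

202 nm

Top surface (1.0 → 1.36): reflection off a higher-index medium gives a half-wave phase shift.
Ray reflecting at the bottom interface goes from n = 1.36 toward n = 1.0: no phase shift.
Net: one phase inversion between the two reflected rays.
For dark reflection here: 2 n t cos θ_r = m λ.
Snell's law: 1.0 sin 36.9° = 1.36 sin θ_r → sin θ_r = 0.441, cos θ_r = 0.897.
Minimum nonzero at m = 1: t = λ / (2 n cos θ_r) = 494 / (2 × 1.36 × 0.897) = 202 nm.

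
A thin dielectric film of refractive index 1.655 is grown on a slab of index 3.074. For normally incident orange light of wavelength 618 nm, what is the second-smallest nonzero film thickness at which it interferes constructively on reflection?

At the upper boundary (n = 1.0 to n = 1.655) the reflected ray undergoes a half-wave phase shift.
At the lower boundary (n = 1.655 to n = 3.074) the reflected ray undergoes a half-wave phase shift.
Zero or two π shifts → no net half-wave offset.
With no net inversion, constructive interference in reflection requires 2 n t = m λ.
The second-smallest nonzero thickness corresponds to m = 2: t = m λ / (2 n) = 2.00 × 618 / (2 × 1.655) = 373 nm.

373 nm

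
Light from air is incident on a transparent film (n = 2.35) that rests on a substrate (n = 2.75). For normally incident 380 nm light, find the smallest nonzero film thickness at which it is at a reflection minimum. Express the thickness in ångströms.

404 Å

Top surface (1.0 → 2.35): reflection off a higher-index medium gives a half-wave phase shift.
Bottom surface (2.35 → 2.75): reflection off a higher-index medium gives a half-wave phase shift.
Net: no relative phase inversion (both shifts match).
So the condition for destructive reflection is 2 n t = (m + ½) λ.
Minimum at m = 0: t = λ / (4 n) = 380 / (4 × 2.35) = 40.4 nm.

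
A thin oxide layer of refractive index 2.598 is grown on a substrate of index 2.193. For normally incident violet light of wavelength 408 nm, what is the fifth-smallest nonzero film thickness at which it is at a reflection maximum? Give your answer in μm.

0.353 μm

Ray reflecting at the top interface goes from n = 1.0 toward n = 2.598: a half-wave phase shift.
Bottom surface (2.598 → 2.193): reflection off a lower-index medium gives no phase shift.
Net: one phase inversion between the two reflected rays.
So the condition for constructive reflection is 2 n t = (m + ½) λ.
The fifth-smallest nonzero thickness corresponds to m = 4: t = (m + ½) λ / (2 n) = 4.50 × 408 / (2 × 2.598) = 353 nm.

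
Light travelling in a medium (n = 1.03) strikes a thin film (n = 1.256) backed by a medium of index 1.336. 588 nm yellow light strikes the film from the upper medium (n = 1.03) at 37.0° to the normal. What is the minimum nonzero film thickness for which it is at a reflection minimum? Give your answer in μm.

Ray reflecting at the top interface goes from n = 1.03 toward n = 1.256: a half-wave phase shift.
Bottom surface (1.256 → 1.336): reflection off a higher-index medium gives a half-wave phase shift.
The two reflections carry the same phase change, so no net offset.
For weak reflection here: 2 n t cos θ_r = (m + ½) λ.
Snell's law: 1.03 sin 37.0° = 1.256 sin θ_r → sin θ_r = 0.494, cos θ_r = 0.870.
Minimum at m = 0: t = λ / (4 n cos θ_r) = 588 / (4 × 1.256 × 0.870) = 135 nm.

0.135 μm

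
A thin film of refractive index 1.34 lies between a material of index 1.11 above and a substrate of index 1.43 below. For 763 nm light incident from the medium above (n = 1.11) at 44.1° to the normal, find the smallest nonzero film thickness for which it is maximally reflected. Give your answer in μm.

Top surface (1.11 → 1.34): reflection off a higher-index medium gives a half-wave phase shift.
Bottom surface (1.34 → 1.43): reflection off a higher-index medium gives a half-wave phase shift.
The two reflections carry the same phase change, so no net offset.
With no net inversion, constructive interference in reflection requires 2 n t cos θ_r = m λ.
Snell's law: 1.11 sin 44.1° = 1.34 sin θ_r → sin θ_r = 0.576, cos θ_r = 0.817.
Minimum nonzero at m = 1: t = λ / (2 n cos θ_r) = 763 / (2 × 1.34 × 0.817) = 348 nm.

0.348 μm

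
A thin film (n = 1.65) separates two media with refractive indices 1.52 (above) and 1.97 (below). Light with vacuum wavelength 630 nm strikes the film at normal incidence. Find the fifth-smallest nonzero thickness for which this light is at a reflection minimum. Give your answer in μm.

Ray reflecting at the top interface goes from n = 1.52 toward n = 1.65: a half-wave phase shift.
At the lower boundary (n = 1.65 to n = 1.97) the reflected ray undergoes a half-wave phase shift.
Zero or two π shifts → no net half-wave offset.
For dark reflection here: 2 n t = (m + ½) λ.
The fifth-smallest nonzero thickness corresponds to m = 4: t = (m + ½) λ / (2 n) = 4.50 × 630 / (2 × 1.65) = 859 nm.

0.859 μm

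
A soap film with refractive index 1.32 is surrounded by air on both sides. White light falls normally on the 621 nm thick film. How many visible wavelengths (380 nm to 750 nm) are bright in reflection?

2

Top surface (1.0 → 1.32): reflection off a higher-index medium gives a half-wave phase shift.
Bottom surface (1.32 → 1.0): reflection off a lower-index medium gives no phase shift.
Net: one phase inversion between the two reflected rays.
For strong reflection here: 2 n t = (m + ½) λ.
λ = 2 n t / (m + ½) = 1639 / (m + ½) nm.
m=1: 1093 nm (IR); m=2: 656 nm (visible); m=3: 468 nm (visible); m=4: 364 nm (UV).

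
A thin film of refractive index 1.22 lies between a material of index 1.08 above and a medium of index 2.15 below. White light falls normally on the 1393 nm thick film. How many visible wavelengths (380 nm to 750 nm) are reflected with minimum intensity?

4

Top surface (1.08 → 1.22): reflection off a higher-index medium gives a half-wave phase shift.
Bottom surface (1.22 → 2.15): reflection off a higher-index medium gives a half-wave phase shift.
The two reflections carry the same phase change, so no net offset.
So the condition for destructive reflection is 2 n t = (m + ½) λ.
λ = 2 n t / (m + ½) = 3399 / (m + ½) nm.
m=4: 755 nm (IR); m=5: 618 nm (visible); m=6: 523 nm (visible); m=7: 453 nm (visible); m=8: 400 nm (visible); m=9: 358 nm (UV).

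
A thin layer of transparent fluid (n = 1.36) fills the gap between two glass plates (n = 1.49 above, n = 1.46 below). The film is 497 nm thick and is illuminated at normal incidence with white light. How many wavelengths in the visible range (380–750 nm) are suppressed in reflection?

Ray reflecting at the top interface goes from n = 1.49 toward n = 1.36: no phase shift.
Ray reflecting at the bottom interface goes from n = 1.36 toward n = 1.46: a half-wave phase shift.
Net: one phase inversion between the two reflected rays.
With one net inversion, destructive interference in reflection requires 2 n t = m λ.
λ = 2 n t / m = 1352 / m nm.
m=1: 1352 nm (IR); m=2: 676 nm (visible); m=3: 451 nm (visible); m=4: 338 nm (UV).

2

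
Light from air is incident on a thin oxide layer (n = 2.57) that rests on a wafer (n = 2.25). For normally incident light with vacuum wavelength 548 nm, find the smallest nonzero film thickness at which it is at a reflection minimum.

Top surface (1.0 → 2.57): reflection off a higher-index medium gives a half-wave phase shift.
Ray reflecting at the bottom interface goes from n = 2.57 toward n = 2.25: no phase shift.
Net: one phase inversion between the two reflected rays.
For dark reflection here: 2 n t = m λ.
Minimum nonzero at m = 1: t = λ / (2 n) = 548 / (2 × 2.57) = 107 nm.

107 nm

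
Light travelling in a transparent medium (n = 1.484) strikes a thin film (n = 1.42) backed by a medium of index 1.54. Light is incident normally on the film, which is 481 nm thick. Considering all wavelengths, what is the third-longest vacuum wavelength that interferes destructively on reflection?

At the upper boundary (n = 1.484 to n = 1.42) the reflected ray undergoes no phase shift.
Ray reflecting at the bottom interface goes from n = 1.42 toward n = 1.54: a half-wave phase shift.
Net: one phase inversion between the two reflected rays.
With one net inversion, destructive interference in reflection requires 2 n t = m λ.
λ = 2 n t / m. The third-longest wavelength is m = 3: λ = 2 × 1.42 × 481 / 3.00 = 455 nm.

455 nm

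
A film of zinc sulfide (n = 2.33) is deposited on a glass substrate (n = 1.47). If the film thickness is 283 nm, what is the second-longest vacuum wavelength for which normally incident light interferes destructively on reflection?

At the upper boundary (n = 1.0 to n = 2.33) the reflected ray undergoes a half-wave phase shift.
Ray reflecting at the bottom interface goes from n = 2.33 toward n = 1.47: no phase shift.
The two reflections differ by half a wavelength.
With one net inversion, destructive interference in reflection requires 2 n t = m λ.
λ = 2 n t / m. The second-longest wavelength is m = 2: λ = 2 × 2.33 × 283 / 2.00 = 659 nm.

659 nm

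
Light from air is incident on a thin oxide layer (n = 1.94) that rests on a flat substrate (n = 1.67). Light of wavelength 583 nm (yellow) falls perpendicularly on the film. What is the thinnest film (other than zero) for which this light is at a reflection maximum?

Top surface (1.0 → 1.94): reflection off a higher-index medium gives a half-wave phase shift.
Bottom surface (1.94 → 1.67): reflection off a lower-index medium gives no phase shift.
Exactly one π shift → a net half-wave offset.
For maximum reflection here: 2 n t = (m + ½) λ.
Minimum at m = 0: t = λ / (4 n) = 583 / (4 × 1.94) = 75.1 nm.

75.1 nm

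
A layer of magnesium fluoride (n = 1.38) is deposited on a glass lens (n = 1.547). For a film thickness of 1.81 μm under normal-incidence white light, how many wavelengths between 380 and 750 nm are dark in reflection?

Top surface (1.0 → 1.38): reflection off a higher-index medium gives a half-wave phase shift.
At the lower boundary (n = 1.38 to n = 1.547) the reflected ray undergoes a half-wave phase shift.
The two reflections carry the same phase change, so no net offset.
For dark reflection here: 2 n t = (m + ½) λ.
λ = 2 n t / (m + ½) = 4996 / (m + ½) nm.
m=6: 769 nm (IR); m=7: 666 nm (visible); m=8: 588 nm (visible); m=9: 526 nm (visible); m=10: 476 nm (visible); m=11: 434 nm (visible); m=12: 400 nm (visible); m=13: 370 nm (UV).

6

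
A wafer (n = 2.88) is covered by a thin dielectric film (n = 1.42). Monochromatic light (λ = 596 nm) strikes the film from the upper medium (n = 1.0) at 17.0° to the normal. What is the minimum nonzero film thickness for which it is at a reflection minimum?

107 nm

Top surface (1.0 → 1.42): reflection off a higher-index medium gives a half-wave phase shift.
Bottom surface (1.42 → 2.88): reflection off a higher-index medium gives a half-wave phase shift.
Net: no relative phase inversion (both shifts match).
With no net inversion, destructive interference in reflection requires 2 n t cos θ_r = (m + ½) λ.
Snell's law: 1.0 sin 17.0° = 1.42 sin θ_r → sin θ_r = 0.206, cos θ_r = 0.979.
Minimum at m = 0: t = λ / (4 n cos θ_r) = 596 / (4 × 1.42 × 0.979) = 107 nm.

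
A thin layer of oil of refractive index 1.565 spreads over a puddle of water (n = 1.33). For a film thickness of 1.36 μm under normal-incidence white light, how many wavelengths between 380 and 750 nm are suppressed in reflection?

At the upper boundary (n = 1.0 to n = 1.565) the reflected ray undergoes a half-wave phase shift.
At the lower boundary (n = 1.565 to n = 1.33) the reflected ray undergoes no phase shift.
The two reflections differ by half a wavelength.
For dark reflection here: 2 n t = m λ.
λ = 2 n t / m = 4257 / m nm.
m=5: 851 nm (IR); m=6: 709 nm (visible); m=7: 608 nm (visible); m=8: 532 nm (visible); m=9: 473 nm (visible); m=10: 426 nm (visible); m=11: 387 nm (visible); m=12: 355 nm (UV).

6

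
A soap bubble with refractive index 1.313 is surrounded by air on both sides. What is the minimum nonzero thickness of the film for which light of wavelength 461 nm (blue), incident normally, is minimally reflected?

Ray reflecting at the top interface goes from n = 1.0 toward n = 1.313: a half-wave phase shift.
Ray reflecting at the bottom interface goes from n = 1.313 toward n = 1.0: no phase shift.
The two reflections differ by half a wavelength.
So the condition for destructive reflection is 2 n t = m λ.
Minimum nonzero at m = 1: t = λ / (2 n) = 461 / (2 × 1.313) = 176 nm.

176 nm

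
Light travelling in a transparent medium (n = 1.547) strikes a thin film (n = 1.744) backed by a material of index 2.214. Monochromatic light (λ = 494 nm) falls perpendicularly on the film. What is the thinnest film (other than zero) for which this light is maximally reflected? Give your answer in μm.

0.142 μm

Top surface (1.547 → 1.744): reflection off a higher-index medium gives a half-wave phase shift.
Ray reflecting at the bottom interface goes from n = 1.744 toward n = 2.214: a half-wave phase shift.
The two reflections carry the same phase change, so no net offset.
With no net inversion, constructive interference in reflection requires 2 n t = m λ.
Minimum nonzero at m = 1: t = λ / (2 n) = 494 / (2 × 1.744) = 142 nm.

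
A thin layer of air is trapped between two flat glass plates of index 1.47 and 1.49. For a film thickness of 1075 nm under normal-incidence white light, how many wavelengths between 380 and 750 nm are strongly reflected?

At the upper boundary (n = 1.47 to n = 1.0) the reflected ray undergoes no phase shift.
Ray reflecting at the bottom interface goes from n = 1.0 toward n = 1.49: a half-wave phase shift.
The two reflections differ by half a wavelength.
With one net inversion, constructive interference in reflection requires 2 n t = (m + ½) λ.
λ = 2 n t / (m + ½) = 2150 / (m + ½) nm.
m=2: 860 nm (IR); m=3: 614 nm (visible); m=4: 478 nm (visible); m=5: 391 nm (visible); m=6: 331 nm (UV).

3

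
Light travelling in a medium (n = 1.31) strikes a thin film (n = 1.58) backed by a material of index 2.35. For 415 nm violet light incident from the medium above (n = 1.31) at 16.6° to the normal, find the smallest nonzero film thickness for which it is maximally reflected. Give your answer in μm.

0.135 μm

Ray reflecting at the top interface goes from n = 1.31 toward n = 1.58: a half-wave phase shift.
Ray reflecting at the bottom interface goes from n = 1.58 toward n = 2.35: a half-wave phase shift.
Zero or two π shifts → no net half-wave offset.
For strong reflection here: 2 n t cos θ_r = m λ.
Snell's law: 1.31 sin 16.6° = 1.58 sin θ_r → sin θ_r = 0.237, cos θ_r = 0.972.
Minimum nonzero at m = 1: t = λ / (2 n cos θ_r) = 415 / (2 × 1.58 × 0.972) = 135 nm.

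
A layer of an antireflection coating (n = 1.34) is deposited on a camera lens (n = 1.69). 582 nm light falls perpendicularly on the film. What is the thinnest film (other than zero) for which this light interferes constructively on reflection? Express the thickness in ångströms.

2172 Å

At the upper boundary (n = 1.0 to n = 1.34) the reflected ray undergoes a half-wave phase shift.
At the lower boundary (n = 1.34 to n = 1.69) the reflected ray undergoes a half-wave phase shift.
The two reflections carry the same phase change, so no net offset.
For strong reflection here: 2 n t = m λ.
Minimum nonzero at m = 1: t = λ / (2 n) = 582 / (2 × 1.34) = 217 nm.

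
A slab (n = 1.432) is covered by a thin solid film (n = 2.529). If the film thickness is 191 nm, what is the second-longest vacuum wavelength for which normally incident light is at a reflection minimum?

483 nm

At the upper boundary (n = 1.0 to n = 2.529) the reflected ray undergoes a half-wave phase shift.
Bottom surface (2.529 → 1.432): reflection off a lower-index medium gives no phase shift.
The two reflections differ by half a wavelength.
For minimum reflection here: 2 n t = m λ.
λ = 2 n t / m. The second-longest wavelength is m = 2: λ = 2 × 2.529 × 191 / 2.00 = 483 nm.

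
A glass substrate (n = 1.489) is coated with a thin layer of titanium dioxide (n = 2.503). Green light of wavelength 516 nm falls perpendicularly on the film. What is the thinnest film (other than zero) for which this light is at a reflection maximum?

Top surface (1.0 → 2.503): reflection off a higher-index medium gives a half-wave phase shift.
Ray reflecting at the bottom interface goes from n = 2.503 toward n = 1.489: no phase shift.
The two reflections differ by half a wavelength.
With one net inversion, constructive interference in reflection requires 2 n t = (m + ½) λ.
Minimum at m = 0: t = λ / (4 n) = 516 / (4 × 2.503) = 51.5 nm.

51.5 nm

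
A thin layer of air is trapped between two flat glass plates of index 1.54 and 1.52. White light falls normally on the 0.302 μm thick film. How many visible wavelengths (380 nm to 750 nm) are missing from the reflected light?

Ray reflecting at the top interface goes from n = 1.54 toward n = 1.0: no phase shift.
Ray reflecting at the bottom interface goes from n = 1.0 toward n = 1.52: a half-wave phase shift.
Exactly one π shift → a net half-wave offset.
With one net inversion, destructive interference in reflection requires 2 n t = m λ.
λ = 2 n t / m = 604 / m nm.
m=1: 604 nm (visible); m=2: 302 nm (UV).

1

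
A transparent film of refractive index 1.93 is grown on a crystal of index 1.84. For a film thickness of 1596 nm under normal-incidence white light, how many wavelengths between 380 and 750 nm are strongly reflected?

Ray reflecting at the top interface goes from n = 1.0 toward n = 1.93: a half-wave phase shift.
Ray reflecting at the bottom interface goes from n = 1.93 toward n = 1.84: no phase shift.
Net: one phase inversion between the two reflected rays.
So the condition for constructive reflection is 2 n t = (m + ½) λ.
λ = 2 n t / (m + ½) = 6161 / (m + ½) nm.
m=7: 821 nm (IR); m=8: 725 nm (visible); m=9: 648 nm (visible); m=10: 587 nm (visible); m=11: 536 nm (visible); m=12: 493 nm (visible); m=13: 456 nm (visible); m=14: 425 nm (visible); m=15: 397 nm (visible); m=16: 373 nm (UV).

8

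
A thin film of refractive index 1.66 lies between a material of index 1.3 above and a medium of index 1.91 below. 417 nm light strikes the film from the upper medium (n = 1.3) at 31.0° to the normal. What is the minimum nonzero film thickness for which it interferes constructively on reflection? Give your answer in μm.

0.137 μm

At the upper boundary (n = 1.3 to n = 1.66) the reflected ray undergoes a half-wave phase shift.
At the lower boundary (n = 1.66 to n = 1.91) the reflected ray undergoes a half-wave phase shift.
Zero or two π shifts → no net half-wave offset.
For maximum reflection here: 2 n t cos θ_r = m λ.
Snell's law: 1.3 sin 31.0° = 1.66 sin θ_r → sin θ_r = 0.403, cos θ_r = 0.915.
Minimum nonzero at m = 1: t = λ / (2 n cos θ_r) = 417 / (2 × 1.66 × 0.915) = 137 nm.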